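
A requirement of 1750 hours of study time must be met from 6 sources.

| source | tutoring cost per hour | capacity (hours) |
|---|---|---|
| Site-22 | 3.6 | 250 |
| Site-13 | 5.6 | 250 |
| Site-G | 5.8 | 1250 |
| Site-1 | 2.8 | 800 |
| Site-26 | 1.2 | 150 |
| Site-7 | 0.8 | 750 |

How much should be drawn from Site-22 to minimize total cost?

Use sources in increasing cost order.
Site-7 (0.8): use full 750 → 1000 hours to go.
Site-26 (1.2): use full 150 → 850 hours to go.
Site-1 at 2.8: take all 800 hours → 50 still needed.
Take 50 from Site-22 at 3.6 to finish.
Site-13, Site-G: unused.

50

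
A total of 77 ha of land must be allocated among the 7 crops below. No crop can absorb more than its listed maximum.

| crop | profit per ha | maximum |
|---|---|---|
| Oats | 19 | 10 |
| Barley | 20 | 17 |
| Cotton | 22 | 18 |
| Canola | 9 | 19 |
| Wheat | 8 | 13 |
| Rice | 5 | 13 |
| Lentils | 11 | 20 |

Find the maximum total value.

Highest profit per ha first: Cotton 22 > Barley 20 > Oats 19 > Lentils 11 > Canola 9 > Wheat 8 > Rice 5.
Cotton: +18 to 18 (cap) ; 59 left.
Barley: +17 to 17 (cap) ; 42 left.
Give Oats 10 to hit its cap of 10 ; 32 left.
Give Lentils 20 to hit its cap of 20 ; 12 left.
Only 12 left; Canola takes them to reach 12.
Total = 19×10 + 20×17 + 22×18 + 9×12 + 11×20 = 1254.

1254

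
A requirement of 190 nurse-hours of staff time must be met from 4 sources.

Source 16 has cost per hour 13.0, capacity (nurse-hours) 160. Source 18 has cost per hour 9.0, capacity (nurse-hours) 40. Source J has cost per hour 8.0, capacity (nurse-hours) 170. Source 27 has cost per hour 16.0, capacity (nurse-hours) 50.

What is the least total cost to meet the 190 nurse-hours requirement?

1540

Fill from the cheapest source first.
Source J (8.0): use full 170 → 20 nurse-hours to go.
Source 18 at 9.0: take 20 of its 40 → requirement met.
Source 16, Source 27: unused.
Cost = 170×8.0 + 20×9.0 = 1540.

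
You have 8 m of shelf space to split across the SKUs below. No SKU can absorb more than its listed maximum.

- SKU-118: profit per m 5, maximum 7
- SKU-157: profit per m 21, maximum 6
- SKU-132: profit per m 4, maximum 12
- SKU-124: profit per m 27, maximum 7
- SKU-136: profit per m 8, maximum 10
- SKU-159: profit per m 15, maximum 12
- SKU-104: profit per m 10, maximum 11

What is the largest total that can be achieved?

Rank by profit per m: SKU-124 27 > SKU-157 21 > SKU-159 15 > SKU-104 10 > SKU-136 8 > SKU-118 5 > SKU-132 4.
SKU-124: +7 to 7 (cap) ; 1 left.
SKU-157: +1 (room for 6) → 1. Pool exhausted.
Total = 21×1 + 27×7 = 210.

210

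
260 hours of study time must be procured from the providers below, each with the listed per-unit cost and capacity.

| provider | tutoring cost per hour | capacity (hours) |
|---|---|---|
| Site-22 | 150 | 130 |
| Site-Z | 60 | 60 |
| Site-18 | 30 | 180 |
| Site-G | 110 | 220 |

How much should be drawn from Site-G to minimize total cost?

20

Use providers in increasing cost order.
Take 180 from Site-18 at 30 → need 80 more.
Site-Z (60): use full 60 → 20 hours to go.
Take 20 from Site-G at 110 to finish.
Site-22: unused.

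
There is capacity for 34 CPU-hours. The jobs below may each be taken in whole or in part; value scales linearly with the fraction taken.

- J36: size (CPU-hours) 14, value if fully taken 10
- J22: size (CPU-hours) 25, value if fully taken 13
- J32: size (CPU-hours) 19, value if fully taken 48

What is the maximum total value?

Sort by value density: J32 48/19≈2.53, J36 10/14≈0.714, J22 13/25≈0.52.
J32: take in full, 19 CPU-hours for value 48 ; 15 left.
Take all of J36 (14 CPU-hours, value 10) ; 1 CPU-hours left.
Only 1 CPU-hours remain; take 1/25 of J22 for value 13×1/25 = 0.52.
Total value = 58.52.

58.52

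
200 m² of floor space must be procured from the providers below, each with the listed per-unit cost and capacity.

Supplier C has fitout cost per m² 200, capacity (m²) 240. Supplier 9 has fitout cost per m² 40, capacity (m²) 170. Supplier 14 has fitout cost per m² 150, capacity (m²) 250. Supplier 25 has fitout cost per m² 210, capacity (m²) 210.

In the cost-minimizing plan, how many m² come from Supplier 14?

30

Cheapest first:
Supplier 9 at 40: take all 170 m² ; 30 still needed.
Supplier 14 (150): take the remaining 30 ; done.
Supplier C, Supplier 25: unused.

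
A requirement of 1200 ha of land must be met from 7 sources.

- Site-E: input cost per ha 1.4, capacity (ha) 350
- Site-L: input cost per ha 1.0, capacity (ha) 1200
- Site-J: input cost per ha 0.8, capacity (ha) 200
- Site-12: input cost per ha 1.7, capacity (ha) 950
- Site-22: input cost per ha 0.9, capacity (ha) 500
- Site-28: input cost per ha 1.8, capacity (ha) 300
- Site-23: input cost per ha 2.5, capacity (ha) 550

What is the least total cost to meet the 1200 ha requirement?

Fill from the cheapest source first.
Take 200 from Site-J at 0.8 ; need 1000 more.
Site-22 (0.9): use full 500 ; 500 ha to go.
Site-L (1.0): take the remaining 500 ; done.
Site-E, Site-12, Site-28, Site-23: unused.
Cost = 200×0.8 + 500×0.9 + 500×1.0 = 1110.

1110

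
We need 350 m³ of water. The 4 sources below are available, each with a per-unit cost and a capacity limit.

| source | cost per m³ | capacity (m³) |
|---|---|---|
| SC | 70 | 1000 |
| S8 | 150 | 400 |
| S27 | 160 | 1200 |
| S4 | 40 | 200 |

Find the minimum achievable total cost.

18500

Fill from the cheapest source first.
S4 (40): use full 200 ; 150 m³ to go.
SC at 70: take 150 of its 1000 ; requirement met.
S8, S27: unused.
Cost = 200×40 + 150×70 = 18500.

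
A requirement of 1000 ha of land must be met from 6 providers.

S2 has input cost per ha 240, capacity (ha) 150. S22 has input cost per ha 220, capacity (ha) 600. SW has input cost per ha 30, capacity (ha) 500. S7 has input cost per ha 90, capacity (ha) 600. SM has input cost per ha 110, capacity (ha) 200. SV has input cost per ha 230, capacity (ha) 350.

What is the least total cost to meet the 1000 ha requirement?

Fill from the cheapest provider first.
Take 500 from SW at 30 → need 500 more.
S7 at 90: take 500 of its 600 → requirement met.
SM, S22, SV, S2: unused.
Cost = 500×30 + 500×90 = 60000.

60000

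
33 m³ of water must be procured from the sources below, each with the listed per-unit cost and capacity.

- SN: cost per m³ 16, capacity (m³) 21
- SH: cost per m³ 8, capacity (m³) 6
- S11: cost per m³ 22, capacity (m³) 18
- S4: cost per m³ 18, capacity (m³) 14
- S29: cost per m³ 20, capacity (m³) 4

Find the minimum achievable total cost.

492

Fill from the cheapest source first.
SH (8): use full 6 ; 27 m³ to go.
Take 21 from SN at 16 ; need 6 more.
S4 at 18: take 6 of its 14 ; requirement met.
S29, S11: unused.
Cost = 6×8 + 21×16 + 6×18 = 492.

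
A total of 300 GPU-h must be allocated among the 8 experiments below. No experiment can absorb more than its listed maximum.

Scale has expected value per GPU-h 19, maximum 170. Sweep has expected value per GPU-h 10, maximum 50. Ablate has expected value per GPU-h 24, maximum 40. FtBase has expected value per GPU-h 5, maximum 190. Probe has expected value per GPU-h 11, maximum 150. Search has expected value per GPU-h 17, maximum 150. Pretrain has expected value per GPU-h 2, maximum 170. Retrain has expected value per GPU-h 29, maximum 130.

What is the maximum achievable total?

Order the experiments by expected value per GPU-h: Retrain 29 > Ablate 24 > Scale 19 > Search 17 > Probe 11 > Sweep 10 > FtBase 5 > Pretrain 2.
Give Retrain 130 to hit its cap of 130 ; 170 left.
Give Ablate 40 to hit its cap of 40 ; 130 left.
Scale: +130 (room for 170) → 130. Pool exhausted.
Total = 19×130 + 24×40 + 29×130 = 7200.

7200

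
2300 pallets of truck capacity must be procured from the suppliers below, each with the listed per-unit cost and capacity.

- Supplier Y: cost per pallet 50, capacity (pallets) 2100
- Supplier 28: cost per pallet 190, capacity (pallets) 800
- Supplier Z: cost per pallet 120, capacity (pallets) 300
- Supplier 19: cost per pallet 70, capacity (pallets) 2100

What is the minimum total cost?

Cheapest first:
Supplier Y at 50: take all 2100 pallets ; 200 still needed.
Supplier 19 (70): take the remaining 200 ; done.
Supplier Z, Supplier 28: unused.
Cost = 2100×50 + 200×70 = 119000.

119000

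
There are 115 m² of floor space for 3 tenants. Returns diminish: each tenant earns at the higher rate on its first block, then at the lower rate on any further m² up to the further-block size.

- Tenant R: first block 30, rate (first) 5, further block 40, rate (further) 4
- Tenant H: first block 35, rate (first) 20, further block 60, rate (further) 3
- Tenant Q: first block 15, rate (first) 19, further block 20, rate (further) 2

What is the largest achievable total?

Treat each block as its own option and order by rate: Tenant H/T1 20 > Tenant Q/T1 19 > Tenant R/T1 5 > Tenant R/T2 4 > Tenant H/T2 3 > Tenant Q/T2 2.
Fill Tenant H T1 block (35 at 20) — 80 left.
Tenant Q T1 at 19: fill all 15 — 65 left.
Fill Tenant R T1 block (30 at 5) — 35 left.
35 remain; put them into Tenant R T2 at 4.
Total = 20×35 + 19×15 + 5×30 + 4×35 = 1275.

1275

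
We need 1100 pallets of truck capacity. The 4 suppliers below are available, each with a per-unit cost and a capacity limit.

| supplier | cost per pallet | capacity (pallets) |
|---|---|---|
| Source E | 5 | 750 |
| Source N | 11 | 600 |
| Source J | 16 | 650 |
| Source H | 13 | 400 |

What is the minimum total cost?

Use suppliers in increasing cost order.
Source E at 5: take all 750 pallets ; 350 still needed.
Source N at 11: take 350 of its 600 ; requirement met.
Source H, Source J: unused.
Cost = 750×5 + 350×11 = 7600.

7600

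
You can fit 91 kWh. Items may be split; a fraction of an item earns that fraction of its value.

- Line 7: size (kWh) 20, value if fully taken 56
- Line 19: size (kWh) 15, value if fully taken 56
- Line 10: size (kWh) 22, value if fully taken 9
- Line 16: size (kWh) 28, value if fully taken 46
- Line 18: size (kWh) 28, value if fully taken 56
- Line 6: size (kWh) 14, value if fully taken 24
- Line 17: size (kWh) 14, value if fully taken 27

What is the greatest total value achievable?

Best value per unit of size first: Line 19 56/15≈3.73, Line 7 56/20≈2.8, Line 18 56/28≈2, Line 17 27/14≈1.93, Line 6 24/14≈1.71, Line 16 46/28≈1.64, Line 10 9/22≈0.409.
Line 19: take in full, 15 kWh for value 56 → 76 left.
All 20 kWh of Line 7 fit (value 56) → 56 remain.
All 28 kWh of Line 18 fit (value 56) → 28 remain.
Take all of Line 17 (14 kWh, value 27) → 14 kWh left.
Line 6: take in full, 14 kWh for value 24 → 0 left.
Total value = 219.

219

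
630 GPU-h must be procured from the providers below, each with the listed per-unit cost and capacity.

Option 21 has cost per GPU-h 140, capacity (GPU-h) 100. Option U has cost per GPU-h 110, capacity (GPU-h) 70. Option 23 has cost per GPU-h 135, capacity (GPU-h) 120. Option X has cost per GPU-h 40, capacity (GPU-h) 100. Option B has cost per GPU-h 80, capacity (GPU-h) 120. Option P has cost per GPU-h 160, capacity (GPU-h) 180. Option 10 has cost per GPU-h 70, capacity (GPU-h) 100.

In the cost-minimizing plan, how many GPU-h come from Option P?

20

Fill from the cheapest provider first.
Take 100 from Option X at 40 → need 530 more.
Option 10 (70): use full 100 → 430 GPU-h to go.
Option B (80): use full 120 → 310 GPU-h to go.
Take 70 from Option U at 110 → need 240 more.
Option 23 at 135: take all 120 GPU-h → 120 still needed.
Option 21 (140): use full 100 → 20 GPU-h to go.
Take 20 from Option P at 160 to finish.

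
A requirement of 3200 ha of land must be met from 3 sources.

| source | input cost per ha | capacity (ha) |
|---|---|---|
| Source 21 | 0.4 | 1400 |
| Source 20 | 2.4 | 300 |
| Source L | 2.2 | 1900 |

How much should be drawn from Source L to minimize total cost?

1800

Use sources in increasing cost order.
Source 21 at 0.4: take all 1400 ha ; 1800 still needed.
Source L (2.2): take the remaining 1800 ; done.
Source 20: unused.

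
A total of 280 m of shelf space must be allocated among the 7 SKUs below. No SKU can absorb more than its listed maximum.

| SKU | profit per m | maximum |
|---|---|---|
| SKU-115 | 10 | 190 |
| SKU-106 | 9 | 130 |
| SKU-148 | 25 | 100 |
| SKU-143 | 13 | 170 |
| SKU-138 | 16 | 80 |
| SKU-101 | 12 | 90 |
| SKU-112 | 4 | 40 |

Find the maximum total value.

Highest profit per m first: SKU-148 25 > SKU-138 16 > SKU-143 13 > SKU-101 12 > SKU-115 10 > SKU-106 9 > SKU-112 4.
SKU-148: +100 to 100 (cap) — 180 left.
SKU-138 takes 80 to reach its cap of 80 — 100 left.
SKU-143: +100 (room for 170) → 100. Pool exhausted.
Total = 25×100 + 13×100 + 16×80 = 5080.

5080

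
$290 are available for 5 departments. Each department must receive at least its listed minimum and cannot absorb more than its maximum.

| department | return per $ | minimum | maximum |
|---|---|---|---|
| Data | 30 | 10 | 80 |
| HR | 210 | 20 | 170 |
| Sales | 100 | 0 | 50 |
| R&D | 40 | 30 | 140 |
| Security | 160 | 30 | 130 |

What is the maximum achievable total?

Meeting every minimum uses 10+20+0+30+30 = 90 $, leaving 200.
Highest return per $ first: HR 210 > Security 160 > Sales 100 > R&D 40 > Data 30.
Give HR 150 more to hit its cap of 170 → 50 left.
Security has room for 100 more but only 50 remain, so it gets 80.
Total = 30×10 + 210×170 + 40×30 + 160×80 = 50000.

50000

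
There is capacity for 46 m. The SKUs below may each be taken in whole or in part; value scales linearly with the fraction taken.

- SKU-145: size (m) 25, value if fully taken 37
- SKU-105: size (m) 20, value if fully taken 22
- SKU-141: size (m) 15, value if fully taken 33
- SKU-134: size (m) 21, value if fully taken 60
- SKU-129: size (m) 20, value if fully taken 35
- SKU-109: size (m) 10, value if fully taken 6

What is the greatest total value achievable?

Sort by value density: SKU-134 60/21≈2.86, SKU-141 33/15≈2.2, SKU-129 35/20≈1.75, SKU-145 37/25≈1.48, SKU-105 22/20≈1.1, SKU-109 6/10≈0.6.
Take all of SKU-134 (21 m, value 60) ; 25 m left.
SKU-141: take in full, 15 m for value 33 ; 10 left.
Only 10 m remain; take 10/20 of SKU-129 for value 35×10/20 = 17.5.
Total value = 110.5.

110.5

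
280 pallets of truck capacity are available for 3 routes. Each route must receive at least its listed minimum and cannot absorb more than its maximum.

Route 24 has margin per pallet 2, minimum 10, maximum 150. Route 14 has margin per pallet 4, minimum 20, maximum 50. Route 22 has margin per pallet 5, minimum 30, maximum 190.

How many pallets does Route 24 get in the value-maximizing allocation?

Meeting every minimum uses 10+20+30 = 60 pallets, leaving 220.
Highest margin per pallet first: Route 22 5 > Route 14 4 > Route 24 2.
Route 22: +160 to 190 (cap) — 60 left.
Route 14 takes 30 more to reach its cap of 50 — 30 left.
Only 30 left; Route 24 takes them to reach 40.

40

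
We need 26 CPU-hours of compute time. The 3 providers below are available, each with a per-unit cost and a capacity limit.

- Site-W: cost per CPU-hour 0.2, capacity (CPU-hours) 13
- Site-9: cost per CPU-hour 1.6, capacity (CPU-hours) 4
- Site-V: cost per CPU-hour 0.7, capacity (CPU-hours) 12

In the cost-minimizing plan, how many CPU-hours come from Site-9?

1

Use providers in increasing cost order.
Take 13 from Site-W at 0.2 ; need 13 more.
Take 12 from Site-V at 0.7 ; need 1 more.
Site-9 (1.6): take the remaining 1 ; done.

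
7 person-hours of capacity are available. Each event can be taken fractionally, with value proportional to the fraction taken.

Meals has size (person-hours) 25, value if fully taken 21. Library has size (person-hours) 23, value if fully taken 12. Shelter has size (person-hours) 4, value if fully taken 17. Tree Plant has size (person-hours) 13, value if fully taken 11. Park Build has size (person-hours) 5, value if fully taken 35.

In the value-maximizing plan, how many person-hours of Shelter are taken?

Sort by value density: Park Build 35/5≈7, Shelter 17/4≈4.25, Tree Plant 11/13≈0.846, Meals 21/25≈0.84, Library 12/23≈0.522.
All 5 person-hours of Park Build fit (value 35) ; 2 remain.
2 person-hours left: a 2/4 share of Shelter gives 17×2/4 = 8.5.

2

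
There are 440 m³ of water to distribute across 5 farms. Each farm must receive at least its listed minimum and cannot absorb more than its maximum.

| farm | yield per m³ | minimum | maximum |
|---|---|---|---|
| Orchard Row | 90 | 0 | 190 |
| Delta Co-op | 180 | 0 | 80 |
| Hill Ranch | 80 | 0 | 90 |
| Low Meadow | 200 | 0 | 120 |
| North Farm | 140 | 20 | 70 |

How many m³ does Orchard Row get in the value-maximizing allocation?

Meeting every minimum uses 0+0+0+0+20 = 20 m³, leaving 420.
Order the farms by yield per m³: Low Meadow 200 > Delta Co-op 180 > North Farm 140 > Orchard Row 90 > Hill Ranch 80.
Low Meadow: +120 to 120 (cap) — 300 left.
Delta Co-op: +80 to 80 (cap) — 220 left.
North Farm: +50 to 70 (cap) — 170 left.
Only 170 left; Orchard Row takes them to reach 170.

170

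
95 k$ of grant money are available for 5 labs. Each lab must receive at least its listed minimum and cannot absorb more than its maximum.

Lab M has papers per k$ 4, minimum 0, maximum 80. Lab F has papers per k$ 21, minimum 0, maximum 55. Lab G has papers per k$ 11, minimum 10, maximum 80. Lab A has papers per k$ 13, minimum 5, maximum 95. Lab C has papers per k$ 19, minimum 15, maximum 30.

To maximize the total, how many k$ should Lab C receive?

25

Meeting every minimum uses 0+0+10+5+15 = 30 k$, leaving 65.
Highest papers per k$ first: Lab F 21 > Lab C 19 > Lab A 13 > Lab G 11 > Lab M 4.
Give Lab F 55 more to hit its cap of 55 — 10 left.
Only 10 left; Lab C takes them to reach 25.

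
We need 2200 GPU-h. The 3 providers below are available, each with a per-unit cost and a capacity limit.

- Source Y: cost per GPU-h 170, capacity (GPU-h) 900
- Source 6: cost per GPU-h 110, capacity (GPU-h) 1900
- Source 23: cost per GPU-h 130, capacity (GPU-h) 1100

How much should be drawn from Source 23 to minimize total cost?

300

Cheapest first:
Take 1900 from Source 6 at 110 → need 300 more.
Source 23 (130): take the remaining 300 → done.
Source Y: unused.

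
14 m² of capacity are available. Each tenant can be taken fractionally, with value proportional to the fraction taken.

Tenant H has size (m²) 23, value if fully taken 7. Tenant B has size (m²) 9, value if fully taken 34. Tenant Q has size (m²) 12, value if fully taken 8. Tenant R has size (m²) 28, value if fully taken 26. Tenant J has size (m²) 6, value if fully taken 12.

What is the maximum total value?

44

Sort by value density: Tenant B 34/9≈3.78, Tenant J 12/6≈2, Tenant R 26/28≈0.929, Tenant Q 8/12≈0.667, Tenant H 7/23≈0.304.
Take all of Tenant B (9 m², value 34) → 5 m² left.
Fill the last 5 m² with part of Tenant J: 5/6 of it earns 10.
Total value = 44.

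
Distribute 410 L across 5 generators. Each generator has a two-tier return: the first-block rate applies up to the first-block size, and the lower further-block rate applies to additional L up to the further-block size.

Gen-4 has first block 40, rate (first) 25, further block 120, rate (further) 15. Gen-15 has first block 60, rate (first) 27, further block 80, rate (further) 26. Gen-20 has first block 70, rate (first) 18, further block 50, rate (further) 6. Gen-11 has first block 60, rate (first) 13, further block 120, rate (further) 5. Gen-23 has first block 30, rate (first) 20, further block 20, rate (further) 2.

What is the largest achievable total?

8490

Treat each block as its own option and order by rate: Gen-15/T1 27 > Gen-15/T2 26 > Gen-4/T1 25 > Gen-23/T1 20 > Gen-20/T1 18 > Gen-4/T2 15 > Gen-11/T1 13 > Gen-20/T2 6 > Gen-11/T2 5 > Gen-23/T2 2.
Gen-15/T1 (27): +60 ; 350 left.
Gen-15 T2 at 26: fill all 80 ; 270 left.
Gen-4/T1 (25): +40 ; 230 left.
Gen-23 T1 at 20: fill all 30 ; 200 left.
Fill Gen-20 T1 block (70 at 18) ; 130 left.
Fill Gen-4 T2 block (120 at 15) ; 10 left.
Gen-11 T1 at 13: only 10 left, fill 10.
Total = 27×60 + 26×80 + 25×40 + 20×30 + 18×70 + 15×120 + 13×10 = 8490.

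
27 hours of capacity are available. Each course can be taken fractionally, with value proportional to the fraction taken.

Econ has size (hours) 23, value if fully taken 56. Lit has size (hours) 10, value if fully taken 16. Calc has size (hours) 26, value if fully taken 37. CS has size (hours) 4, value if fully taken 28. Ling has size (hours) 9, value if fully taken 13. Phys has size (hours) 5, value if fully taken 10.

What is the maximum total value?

84

Rank by value-to-size ratio: CS 28/4≈7, Econ 56/23≈2.43, Phys 10/5≈2, Lit 16/10≈1.6, Ling 13/9≈1.44, Calc 37/26≈1.42.
All 4 hours of CS fit (value 28) ; 23 remain.
All 23 hours of Econ fit (value 56) ; 0 remain.
Total value = 84.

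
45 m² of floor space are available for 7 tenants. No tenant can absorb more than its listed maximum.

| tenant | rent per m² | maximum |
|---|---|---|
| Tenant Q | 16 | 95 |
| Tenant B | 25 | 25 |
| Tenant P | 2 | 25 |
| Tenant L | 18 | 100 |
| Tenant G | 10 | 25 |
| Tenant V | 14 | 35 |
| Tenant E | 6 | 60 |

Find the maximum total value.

985

Rank by rent per m²: Tenant B 25 > Tenant L 18 > Tenant Q 16 > Tenant V 14 > Tenant G 10 > Tenant E 6 > Tenant P 2.
Give Tenant B 25 to hit its cap of 25 → 20 left.
Tenant L: +20 (room for 100) → 20. Pool exhausted.
Total = 25×25 + 18×20 = 985.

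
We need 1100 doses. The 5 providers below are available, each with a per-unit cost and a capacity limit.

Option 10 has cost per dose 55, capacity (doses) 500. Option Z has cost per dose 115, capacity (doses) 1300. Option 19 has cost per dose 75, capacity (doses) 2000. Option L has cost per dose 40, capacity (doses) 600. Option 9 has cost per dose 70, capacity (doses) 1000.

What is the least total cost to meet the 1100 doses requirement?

Use providers in increasing cost order.
Option L at 40: take all 600 doses ; 500 still needed.
Option 10 at 55: take all 500 doses ; 0 still needed.
Option 9, Option 19, Option Z: unused.
Cost = 600×40 + 500×55 = 51500.

51500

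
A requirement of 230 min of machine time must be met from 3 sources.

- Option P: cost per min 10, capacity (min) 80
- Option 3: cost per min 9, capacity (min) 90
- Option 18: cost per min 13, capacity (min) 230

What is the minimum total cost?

2390

Cheapest first:
Option 3 (9): use full 90 → 140 min to go.
Option P at 10: take all 80 min → 60 still needed.
Option 18 (13): take the remaining 60 → done.
Cost = 90×9 + 80×10 + 60×13 = 2390.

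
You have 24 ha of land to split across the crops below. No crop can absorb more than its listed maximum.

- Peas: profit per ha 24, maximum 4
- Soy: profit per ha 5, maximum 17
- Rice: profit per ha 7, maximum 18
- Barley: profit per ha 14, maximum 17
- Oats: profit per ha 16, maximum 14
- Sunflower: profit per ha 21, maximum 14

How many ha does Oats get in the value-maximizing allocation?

Highest profit per ha first: Peas 24 > Sunflower 21 > Oats 16 > Barley 14 > Rice 7 > Soy 5.
Peas: +4 to 4 (cap) — 20 left.
Give Sunflower 14 to hit its cap of 14 — 6 left.
Only 6 left; Oats takes them to reach 6.

6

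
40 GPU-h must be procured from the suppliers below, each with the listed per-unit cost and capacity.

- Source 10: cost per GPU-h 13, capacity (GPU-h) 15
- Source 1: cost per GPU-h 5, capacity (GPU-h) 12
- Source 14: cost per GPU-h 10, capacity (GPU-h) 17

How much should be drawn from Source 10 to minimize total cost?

11

Cheapest first:
Source 1 at 5: take all 12 GPU-h — 28 still needed.
Source 14 (10): use full 17 — 11 GPU-h to go.
Source 10 at 13: take 11 of its 15 — requirement met.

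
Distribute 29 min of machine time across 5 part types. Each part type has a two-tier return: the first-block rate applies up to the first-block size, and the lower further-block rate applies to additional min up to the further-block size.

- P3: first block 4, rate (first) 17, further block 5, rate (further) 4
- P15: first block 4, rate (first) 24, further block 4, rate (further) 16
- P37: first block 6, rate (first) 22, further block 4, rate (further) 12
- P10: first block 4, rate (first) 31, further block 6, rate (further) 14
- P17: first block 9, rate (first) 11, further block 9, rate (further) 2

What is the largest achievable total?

Treat each block as its own option and order by rate: P10/first 31 > P15/first 24 > P37/first 22 > P3/first 17 > P15/second 16 > P10/second 14 > P37/second 12 > P17/first 11 > P3/second 4 > P17/second 2.
Fill P10 first block (4 at 31) — 25 left.
P15/first (24): +4 — 21 left.
P37/first (22): +6 — 15 left.
P3/first (17): +4 — 11 left.
P15/second (16): +4 — 7 left.
P10/second (14): +6 — 1 left.
P37/second: +1 of 4 at 12; pool empty.
Total = 31×4 + 24×4 + 22×6 + 17×4 + 16×4 + 14×6 + 12×1 = 580.

580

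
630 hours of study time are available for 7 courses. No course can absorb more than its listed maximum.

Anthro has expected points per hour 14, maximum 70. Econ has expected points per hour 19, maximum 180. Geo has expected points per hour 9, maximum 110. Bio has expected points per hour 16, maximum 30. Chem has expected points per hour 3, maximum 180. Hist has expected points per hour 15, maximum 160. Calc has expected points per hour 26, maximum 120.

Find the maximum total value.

11030

Order the courses by expected points per hour: Calc 26 > Econ 19 > Bio 16 > Hist 15 > Anthro 14 > Geo 9 > Chem 3.
Give Calc 120 to hit its cap of 120 — 510 left.
Econ takes 180 to reach its cap of 180 — 330 left.
Bio takes 30 to reach its cap of 30 — 300 left.
Give Hist 160 to hit its cap of 160 — 140 left.
Give Anthro 70 to hit its cap of 70 — 70 left.
Geo has room for 110 but only 70 remain, so it gets 70.
Total = 14×70 + 19×180 + 9×70 + 16×30 + 15×160 + 26×120 = 11030.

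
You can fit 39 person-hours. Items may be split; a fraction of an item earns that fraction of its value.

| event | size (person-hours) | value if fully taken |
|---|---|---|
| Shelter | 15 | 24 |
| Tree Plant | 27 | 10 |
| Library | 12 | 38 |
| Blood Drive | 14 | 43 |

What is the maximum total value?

Best value per unit of size first: Library 38/12≈3.17, Blood Drive 43/14≈3.07, Shelter 24/15≈1.6, Tree Plant 10/27≈0.37.
All 12 person-hours of Library fit (value 38) ; 27 remain.
All 14 person-hours of Blood Drive fit (value 43) ; 13 remain.
Only 13 person-hours remain; take 13/15 of Shelter for value 24×13/15 = 20.8.
Total value = 101.8.

101.8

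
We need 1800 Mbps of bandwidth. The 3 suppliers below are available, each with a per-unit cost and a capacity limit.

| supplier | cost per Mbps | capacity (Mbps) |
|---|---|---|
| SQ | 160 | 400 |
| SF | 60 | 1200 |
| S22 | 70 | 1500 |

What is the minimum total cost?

Cheapest first:
SF (60): use full 1200 ; 600 Mbps to go.
S22 (70): take the remaining 600 ; done.
SQ: unused.
Cost = 1200×60 + 600×70 = 114000.

114000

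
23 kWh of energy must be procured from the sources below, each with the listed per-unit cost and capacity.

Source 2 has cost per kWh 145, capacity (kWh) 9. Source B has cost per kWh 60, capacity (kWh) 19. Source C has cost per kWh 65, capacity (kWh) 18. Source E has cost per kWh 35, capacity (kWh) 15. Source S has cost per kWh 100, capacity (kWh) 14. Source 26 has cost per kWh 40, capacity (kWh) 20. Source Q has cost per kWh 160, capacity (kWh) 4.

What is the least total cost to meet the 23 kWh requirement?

Use sources in increasing cost order.
Source E (35): use full 15 — 8 kWh to go.
Source 26 (40): take the remaining 8 — done.
Source B, Source C, Source S, Source 2, Source Q: unused.
Cost = 15×35 + 8×40 = 845.

845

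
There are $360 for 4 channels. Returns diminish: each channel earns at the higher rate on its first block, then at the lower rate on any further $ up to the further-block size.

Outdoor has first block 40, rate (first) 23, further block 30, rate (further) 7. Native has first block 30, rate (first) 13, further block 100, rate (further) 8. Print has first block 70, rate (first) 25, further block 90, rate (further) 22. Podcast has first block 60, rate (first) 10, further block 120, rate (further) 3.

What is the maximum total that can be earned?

6200

Rank every tier by rate: Print/T1 25 > Outdoor/T1 23 > Print/T2 22 > Native/T1 13 > Podcast/T1 10 > Native/T2 8 > Outdoor/T2 7 > Podcast/T2 3.
Print/T1 (25): +70 — 290 left.
Outdoor/T1 (23): +40 — 250 left.
Fill Print T2 block (90 at 22) — 160 left.
Fill Native T1 block (30 at 13) — 130 left.
Podcast/T1 (10): +60 — 70 left.
70 remain; put them into Native T2 at 8.
Total = 25×70 + 23×40 + 22×90 + 13×30 + 10×60 + 8×70 = 6200.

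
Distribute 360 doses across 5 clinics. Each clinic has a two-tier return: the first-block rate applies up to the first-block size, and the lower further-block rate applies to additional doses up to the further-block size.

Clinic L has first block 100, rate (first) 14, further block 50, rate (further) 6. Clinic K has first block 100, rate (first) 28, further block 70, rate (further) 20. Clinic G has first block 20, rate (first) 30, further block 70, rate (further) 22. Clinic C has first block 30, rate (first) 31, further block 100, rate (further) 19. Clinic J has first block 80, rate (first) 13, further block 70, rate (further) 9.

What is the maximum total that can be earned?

Rank every tier by rate: Clinic C/T1 31 > Clinic G/T1 30 > Clinic K/T1 28 > Clinic G/T2 22 > Clinic K/T2 20 > Clinic C/T2 19 > Clinic L/T1 14 > Clinic J/T1 13 > Clinic J/T2 9 > Clinic L/T2 6.
Fill Clinic C T1 block (30 at 31) ; 330 left.
Fill Clinic G T1 block (20 at 30) ; 310 left.
Fill Clinic K T1 block (100 at 28) ; 210 left.
Clinic G T2 at 22: fill all 70 ; 140 left.
Clinic K/T2 (20): +70 ; 70 left.
Clinic C/T2: +70 of 100 at 19; pool empty.
Total = 31×30 + 30×20 + 28×100 + 22×70 + 20×70 + 19×70 = 8600.

8600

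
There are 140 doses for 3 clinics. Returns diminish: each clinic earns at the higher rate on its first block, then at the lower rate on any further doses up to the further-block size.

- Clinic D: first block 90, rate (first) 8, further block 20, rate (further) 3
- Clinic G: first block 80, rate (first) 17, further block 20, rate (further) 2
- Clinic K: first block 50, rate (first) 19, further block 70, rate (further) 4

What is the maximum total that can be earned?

Rank every tier by rate: Clinic K/T1 19 > Clinic G/T1 17 > Clinic D/T1 8 > Clinic K/T2 4 > Clinic D/T2 3 > Clinic G/T2 2.
Fill Clinic K T1 block (50 at 19) → 90 left.
Clinic G T1 at 17: fill all 80 → 10 left.
Clinic D/T1: +10 of 90 at 8; pool empty.
Total = 19×50 + 17×80 + 8×10 = 2390.

2390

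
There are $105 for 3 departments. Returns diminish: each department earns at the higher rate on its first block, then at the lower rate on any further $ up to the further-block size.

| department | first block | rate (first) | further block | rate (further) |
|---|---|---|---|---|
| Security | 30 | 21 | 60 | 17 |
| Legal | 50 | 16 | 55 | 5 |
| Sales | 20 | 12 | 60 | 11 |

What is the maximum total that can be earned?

Rank every tier by rate: Security/T1 21 > Security/T2 17 > Legal/T1 16 > Sales/T1 12 > Sales/T2 11 > Legal/T2 5.
Security T1 at 21: fill all 30 ; 75 left.
Security/T2 (17): +60 ; 15 left.
Legal T1 at 16: only 15 left, fill 15.
Total = 21×30 + 17×60 + 16×15 = 1890.

1890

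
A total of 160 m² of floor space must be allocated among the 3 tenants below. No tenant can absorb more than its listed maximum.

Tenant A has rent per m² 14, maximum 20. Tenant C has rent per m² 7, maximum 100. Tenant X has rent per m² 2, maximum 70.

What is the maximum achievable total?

1060

Highest rent per m² first: Tenant A 14 > Tenant C 7 > Tenant X 2.
Tenant A takes 20 to reach its cap of 20 — 140 left.
Tenant C: +100 to 100 (cap) — 40 left.
Tenant X: +40 (room for 70) → 40. Pool exhausted.
Total = 14×20 + 7×100 + 2×40 = 1060.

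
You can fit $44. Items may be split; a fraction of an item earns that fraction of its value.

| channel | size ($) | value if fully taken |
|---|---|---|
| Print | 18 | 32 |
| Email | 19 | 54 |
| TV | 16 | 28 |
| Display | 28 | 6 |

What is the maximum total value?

98.25

Best value per unit of size first: Email 54/19≈2.84, Print 32/18≈1.78, TV 28/16≈1.75, Display 6/28≈0.214.
Email: take in full, 19 $ for value 54 — 25 left.
Print: take in full, 18 $ for value 32 — 7 left.
7 $ left: a 7/16 share of TV gives 28×7/16 = 12.25.
Total value = 98.25.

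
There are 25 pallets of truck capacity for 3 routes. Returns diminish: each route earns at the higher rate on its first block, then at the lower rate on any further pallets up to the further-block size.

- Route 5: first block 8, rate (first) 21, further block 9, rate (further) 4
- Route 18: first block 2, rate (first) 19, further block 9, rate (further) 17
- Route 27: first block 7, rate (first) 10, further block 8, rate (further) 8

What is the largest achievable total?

419

Rank every tier by rate: Route 5/tier1 21 > Route 18/tier1 19 > Route 18/tier2 17 > Route 27/tier1 10 > Route 27/tier2 8 > Route 5/tier2 4.
Fill Route 5 tier1 block (8 at 21) → 17 left.
Fill Route 18 tier1 block (2 at 19) → 15 left.
Route 18 tier2 at 17: fill all 9 → 6 left.
Route 27/tier1: +6 of 7 at 10; pool empty.
Total = 21×8 + 19×2 + 17×9 + 10×6 = 419.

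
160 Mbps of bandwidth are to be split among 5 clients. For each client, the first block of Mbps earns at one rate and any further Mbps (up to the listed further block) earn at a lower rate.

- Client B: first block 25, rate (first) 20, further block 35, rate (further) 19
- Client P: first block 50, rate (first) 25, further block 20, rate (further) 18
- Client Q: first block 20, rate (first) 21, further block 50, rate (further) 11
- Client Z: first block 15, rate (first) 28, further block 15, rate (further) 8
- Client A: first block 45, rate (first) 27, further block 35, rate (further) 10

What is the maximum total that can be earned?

3900

Order all 10 blocks by rate: Client Z/tier1 28 > Client A/tier1 27 > Client P/tier1 25 > Client Q/tier1 21 > Client B/tier1 20 > Client B/tier2 19 > Client P/tier2 18 > Client Q/tier2 11 > Client A/tier2 10 > Client Z/tier2 8.
Client Z tier1 at 28: fill all 15 — 145 left.
Client A tier1 at 27: fill all 45 — 100 left.
Client P/tier1 (25): +50 — 50 left.
Client Q/tier1 (21): +20 — 30 left.
Client B tier1 at 20: fill all 25 — 5 left.
Client B tier2 at 19: only 5 left, fill 5.
Total = 28×15 + 27×45 + 25×50 + 21×20 + 20×25 + 19×5 = 3900.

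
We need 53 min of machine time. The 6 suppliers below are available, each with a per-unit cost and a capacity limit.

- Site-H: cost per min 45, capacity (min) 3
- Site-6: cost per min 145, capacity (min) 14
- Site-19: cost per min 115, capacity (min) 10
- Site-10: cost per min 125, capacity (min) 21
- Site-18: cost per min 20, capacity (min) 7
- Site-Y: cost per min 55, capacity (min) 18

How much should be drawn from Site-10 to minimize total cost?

Fill from the cheapest supplier first.
Take 7 from Site-18 at 20 — need 46 more.
Site-H at 45: take all 3 min — 43 still needed.
Site-Y at 55: take all 18 min — 25 still needed.
Site-19 at 115: take all 10 min — 15 still needed.
Take 15 from Site-10 at 125 to finish.
Site-6: unused.

15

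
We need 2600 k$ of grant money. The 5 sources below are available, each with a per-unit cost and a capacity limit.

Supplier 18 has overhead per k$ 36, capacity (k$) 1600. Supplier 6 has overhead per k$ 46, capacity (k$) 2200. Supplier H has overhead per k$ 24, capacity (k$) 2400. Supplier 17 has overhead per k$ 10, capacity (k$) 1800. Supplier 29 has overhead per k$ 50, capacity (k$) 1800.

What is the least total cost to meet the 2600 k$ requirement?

Use sources in increasing cost order.
Supplier 17 (10): use full 1800 → 800 k$ to go.
Supplier H (24): take the remaining 800 → done.
Supplier 18, Supplier 6, Supplier 29: unused.
Cost = 1800×10 + 800×24 = 37200.

37200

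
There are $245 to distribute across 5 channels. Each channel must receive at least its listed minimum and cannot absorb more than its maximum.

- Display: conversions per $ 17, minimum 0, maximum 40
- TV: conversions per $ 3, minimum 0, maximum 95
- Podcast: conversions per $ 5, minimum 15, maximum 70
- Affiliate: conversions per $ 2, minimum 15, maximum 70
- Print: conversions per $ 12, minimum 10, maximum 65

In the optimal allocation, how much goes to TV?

55

Meeting every minimum uses 0+0+15+15+10 = 40 $, leaving 205.
Order the channels by conversions per $: Display 17 > Print 12 > Podcast 5 > TV 3 > Affiliate 2.
Give Display 40 more to hit its cap of 40 → 165 left.
Print takes 55 more to reach its cap of 65 → 110 left.
Podcast takes 55 more to reach its cap of 70 → 55 left.
Only 55 left; TV takes them to reach 55.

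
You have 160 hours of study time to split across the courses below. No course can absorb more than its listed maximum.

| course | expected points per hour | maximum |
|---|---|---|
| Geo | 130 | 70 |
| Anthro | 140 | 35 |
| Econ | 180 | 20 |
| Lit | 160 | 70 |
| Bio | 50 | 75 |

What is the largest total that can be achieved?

24250

Highest expected points per hour first: Econ 180 > Lit 160 > Anthro 140 > Geo 130 > Bio 50.
Econ: +20 to 20 (cap) — 140 left.
Lit: +70 to 70 (cap) — 70 left.
Anthro: +35 to 35 (cap) — 35 left.
Geo: +35 (room for 70) → 35. Pool exhausted.
Total = 130×35 + 140×35 + 180×20 + 160×70 = 24250.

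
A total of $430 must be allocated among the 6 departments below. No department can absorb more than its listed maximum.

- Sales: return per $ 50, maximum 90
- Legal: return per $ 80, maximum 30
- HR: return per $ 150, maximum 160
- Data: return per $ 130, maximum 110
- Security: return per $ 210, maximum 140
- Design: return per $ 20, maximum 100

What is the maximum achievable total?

69300

Highest return per $ first: Security 210 > HR 150 > Data 130 > Legal 80 > Sales 50 > Design 20.
Security: +140 to 140 (cap) — 290 left.
HR takes 160 to reach its cap of 160 — 130 left.
Data: +110 to 110 (cap) — 20 left.
Legal has room for 30 but only 20 remain, so it gets 20.
Total = 80×20 + 150×160 + 130×110 + 210×140 = 69300.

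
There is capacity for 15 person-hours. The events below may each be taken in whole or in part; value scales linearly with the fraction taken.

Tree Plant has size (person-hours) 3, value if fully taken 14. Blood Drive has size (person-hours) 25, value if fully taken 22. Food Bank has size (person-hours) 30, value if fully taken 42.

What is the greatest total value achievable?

Rank by value-to-size ratio: Tree Plant 14/3≈4.67, Food Bank 42/30≈1.4, Blood Drive 22/25≈0.88.
All 3 person-hours of Tree Plant fit (value 14) — 12 remain.
12 person-hours left: a 12/30 share of Food Bank gives 42×12/30 = 16.8.
Total value = 30.8.

30.8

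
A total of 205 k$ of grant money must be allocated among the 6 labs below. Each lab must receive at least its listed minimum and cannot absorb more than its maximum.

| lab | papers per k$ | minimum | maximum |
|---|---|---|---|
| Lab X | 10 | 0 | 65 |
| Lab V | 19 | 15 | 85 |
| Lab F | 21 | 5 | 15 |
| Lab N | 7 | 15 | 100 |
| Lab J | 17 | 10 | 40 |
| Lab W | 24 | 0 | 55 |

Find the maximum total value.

3950

Meeting every minimum uses 0+15+5+15+10+0 = 45 k$, leaving 160.
Highest papers per k$ first: Lab W 24 > Lab F 21 > Lab V 19 > Lab J 17 > Lab X 10 > Lab N 7.
Give Lab W 55 more to hit its cap of 55 ; 105 left.
Lab F takes 10 more to reach its cap of 15 ; 95 left.
Lab V takes 70 more to reach its cap of 85 ; 25 left.
Lab J: +25 (room for 30) → 35. Pool exhausted.
Total = 19×85 + 21×15 + 7×15 + 17×35 + 24×55 = 3950.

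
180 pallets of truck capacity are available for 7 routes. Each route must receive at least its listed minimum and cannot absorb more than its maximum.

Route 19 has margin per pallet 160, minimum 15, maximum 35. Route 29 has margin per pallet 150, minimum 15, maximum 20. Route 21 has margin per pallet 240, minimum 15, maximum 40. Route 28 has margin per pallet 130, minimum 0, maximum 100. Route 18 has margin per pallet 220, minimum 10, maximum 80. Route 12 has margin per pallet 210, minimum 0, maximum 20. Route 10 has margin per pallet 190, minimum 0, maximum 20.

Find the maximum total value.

37950

Meeting every minimum uses 15+15+15+0+10+0+0 = 55 pallets, leaving 125.
Order the routes by margin per pallet: Route 21 240 > Route 18 220 > Route 12 210 > Route 10 190 > Route 19 160 > Route 29 150 > Route 28 130.
Route 21 takes 25 more to reach its cap of 40 ; 100 left.
Route 18: +70 to 80 (cap) ; 30 left.
Route 12 takes 20 more to reach its cap of 20 ; 10 left.
Only 10 left; Route 10 takes them to reach 10.
Total = 160×15 + 150×15 + 240×40 + 220×80 + 210×20 + 190×10 = 37950.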